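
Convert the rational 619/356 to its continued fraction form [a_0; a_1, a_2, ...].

Run the Euclidean algorithm on 619 and 356; the successive quotients are the partial quotients a_0, a_1, ... (each step inverts the fractional part left over by the previous one):
  619 = 1*356 + 263, so a_0 = 1.
  356 = 1*263 + 93, so a_1 = 1.
  263 = 2*93 + 77, so a_2 = 2.
  93 = 1*77 + 16, so a_3 = 1.
  77 = 4*16 + 13, so a_4 = 4.
  16 = 1*13 + 3, so a_5 = 1.
  13 = 4*3 + 1, so a_6 = 4.
  3 = 3*1 + 0, so a_7 = 3.
The remainder reaches 0 after 8 divisions, so the expansion has 8 partial quotients, read off in order.

[1; 1, 2, 1, 4, 1, 4, 3]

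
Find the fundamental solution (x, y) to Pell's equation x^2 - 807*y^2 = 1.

(x, y) = (51841948, 1824923)

First expand sqrt(807) as a continued fraction. With x_i = (sqrt(807) + m_i)/d_i and (m_0, d_0) = (0, 1): a_0 = floor(sqrt(807)) = 28, since 28^2 = 784 <= 807 < 841 = 29^2.
Iterate m_{i+1} = d_i*a_i - m_i, d_{i+1} = (807 - m_{i+1}^2)/d_i, a_{i+1} = floor((a_0 + m_{i+1})/d_{i+1}):
  m_1 = 1*28 - 0 = 28, d_1 = (807 - 28^2)/1 = 23/1 = 23, a_1 = floor((28 + 28)/23) = 2.
  m_2 = 23*2 - 28 = 18, d_2 = (807 - 18^2)/23 = 483/23 = 21, a_2 = floor((28 + 18)/21) = 2.
  m_3 = 21*2 - 18 = 24, d_3 = (807 - 24^2)/21 = 231/21 = 11, a_3 = floor((28 + 24)/11) = 4.
  m_4 = 11*4 - 24 = 20, d_4 = (807 - 20^2)/11 = 407/11 = 37, a_4 = floor((28 + 20)/37) = 1.
  m_5 = 37*1 - 20 = 17, d_5 = (807 - 17^2)/37 = 518/37 = 14, a_5 = floor((28 + 17)/14) = 3.
  m_6 = 14*3 - 17 = 25, d_6 = (807 - 25^2)/14 = 182/14 = 13, a_6 = floor((28 + 25)/13) = 4.
  m_7 = 13*4 - 25 = 27, d_7 = (807 - 27^2)/13 = 78/13 = 6, a_7 = floor((28 + 27)/6) = 9.
  m_8 = 6*9 - 27 = 27, d_8 = (807 - 27^2)/6 = 78/6 = 13, a_8 = floor((28 + 27)/13) = 4.
  m_9 = 13*4 - 27 = 25, d_9 = (807 - 25^2)/13 = 182/13 = 14, a_9 = floor((28 + 25)/14) = 3.
  m_10 = 14*3 - 25 = 17, d_10 = (807 - 17^2)/14 = 518/14 = 37, a_10 = floor((28 + 17)/37) = 1.
  m_11 = 37*1 - 17 = 20, d_11 = (807 - 20^2)/37 = 407/37 = 11, a_11 = floor((28 + 20)/11) = 4.
  m_12 = 11*4 - 20 = 24, d_12 = (807 - 24^2)/11 = 231/11 = 21, a_12 = floor((28 + 24)/21) = 2.
  m_13 = 21*2 - 24 = 18, d_13 = (807 - 18^2)/21 = 483/21 = 23, a_13 = floor((28 + 18)/23) = 2.
  m_14 = 23*2 - 18 = 28, d_14 = (807 - 28^2)/23 = 23/23 = 1, a_14 = floor((28 + 28)/1) = 56.
  m_15 = 1*56 - 28 = 28, d_15 = (807 - 28^2)/1 = 23/1 = 23: (m_15, d_15) = (m_1, d_1) = (28, 23), so from here the quotients repeat a_1, ..., a_14; the period length is 14.
So sqrt(807) = [28; (2, 2, 4, 1, 3, 4, 9, 4, 3, 1, 4, 2, 2, 56)] with period length k = 14.
k is even, so the fundamental solution of x^2 - 807y^2 = 1 is (p_{k-1}, q_{k-1}) = (p_13, q_13); compute convergents through index 13.
Convergents (p_i = a_i*p_{i-1} + p_{i-2}, q_i = a_i*q_{i-1} + q_{i-2} with p_{-2}=0, p_{-1}=1, q_{-2}=1, q_{-1}=0):
  i=0: a_0=28, p_0 = 28*1 + 0 = 28, q_0 = 28*0 + 1 = 1.
  i=1: a_1=2, p_1 = 2*28 + 1 = 57, q_1 = 2*1 + 0 = 2.
  i=2: a_2=2, p_2 = 2*57 + 28 = 142, q_2 = 2*2 + 1 = 5.
  i=3: a_3=4, p_3 = 4*142 + 57 = 625, q_3 = 4*5 + 2 = 22.
  i=4: a_4=1, p_4 = 1*625 + 142 = 767, q_4 = 1*22 + 5 = 27.
  i=5: a_5=3, p_5 = 3*767 + 625 = 2926, q_5 = 3*27 + 22 = 103.
  i=6: a_6=4, p_6 = 4*2926 + 767 = 12471, q_6 = 4*103 + 27 = 439.
  i=7: a_7=9, p_7 = 9*12471 + 2926 = 115165, q_7 = 9*439 + 103 = 4054.
  i=8: a_8=4, p_8 = 4*115165 + 12471 = 473131, q_8 = 4*4054 + 439 = 16655.
  i=9: a_9=3, p_9 = 3*473131 + 115165 = 1534558, q_9 = 3*16655 + 4054 = 54019.
  i=10: a_10=1, p_10 = 1*1534558 + 473131 = 2007689, q_10 = 1*54019 + 16655 = 70674.
  i=11: a_11=4, p_11 = 4*2007689 + 1534558 = 9565314, q_11 = 4*70674 + 54019 = 336715.
  i=12: a_12=2, p_12 = 2*9565314 + 2007689 = 21138317, q_12 = 2*336715 + 70674 = 744104.
  i=13: a_13=2, p_13 = 2*21138317 + 9565314 = 51841948, q_13 = 2*744104 + 336715 = 1824923.
Check: 51841948^2 - 807*1824923^2 = 2687587572434704 - 2687587572434703 = 1, so (x, y) = (51841948, 1824923) solves the equation, and by the theorem it is the least positive solution.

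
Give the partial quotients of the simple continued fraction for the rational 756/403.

Run the Euclidean algorithm on 756 and 403; the successive quotients are the partial quotients a_0, a_1, ... (each step inverts the fractional part left over by the previous one):
  756 = 1*403 + 353, so a_0 = 1.
  403 = 1*353 + 50, so a_1 = 1.
  353 = 7*50 + 3, so a_2 = 7.
  50 = 16*3 + 2, so a_3 = 16.
  3 = 1*2 + 1, so a_4 = 1.
  2 = 2*1 + 0, so a_5 = 2.
The remainder reaches 0 after 6 divisions, so the expansion has 6 partial quotients, read off in order.

[1; 1, 7, 16, 1, 2]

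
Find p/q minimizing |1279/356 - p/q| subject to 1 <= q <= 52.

97/27

Expand x = 1279/356 as a continued fraction with the Euclidean algorithm:
  1279 = 3*356 + 211, so a_0 = 3.
  356 = 1*211 + 145, so a_1 = 1.
  211 = 1*145 + 66, so a_2 = 1.
  145 = 2*66 + 13, so a_3 = 2.
  66 = 5*13 + 1, so a_4 = 5.
  13 = 13*1 + 0, so a_5 = 13.
so x = [3; 1, 1, 2, 5, 13].
Convergents (p_i = a_i*p_{i-1} + p_{i-2}, q_i = a_i*q_{i-1} + q_{i-2} with p_{-2}=0, p_{-1}=1, q_{-2}=1, q_{-1}=0), until the denominator exceeds 52:
  i=0: a_0=3, p_0 = 3*1 + 0 = 3, q_0 = 3*0 + 1 = 1.
  i=1: a_1=1, p_1 = 1*3 + 1 = 4, q_1 = 1*1 + 0 = 1.
  i=2: a_2=1, p_2 = 1*4 + 3 = 7, q_2 = 1*1 + 1 = 2.
  i=3: a_3=2, p_3 = 2*7 + 4 = 18, q_3 = 2*2 + 1 = 5.
  i=4: a_4=5, p_4 = 5*18 + 7 = 97, q_4 = 5*5 + 2 = 27.
  i=5: a_5=13, p_5 = 13*97 + 18 = 1279, q_5 = 13*27 + 5 = 356.
q_5 = 356 > 52, so the last convergent with denominator <= 52 is p_4/q_4 = 97/27.
The closest fraction with denominator <= 52 is either p_4/q_4 or the intermediate fraction (k*p_4 + p_3)/(k*q_4 + q_3) with the largest k >= 1 whose denominator stays <= 52; these approach x as k grows, and every other convergent or intermediate fraction in range is farther away.
Largest k: floor((52 - q_3)/q_4) = floor((52 - 5)/27) = 1.
That gives (1*97 + 18)/(1*27 + 5) = 115/32.
Compare the errors: |x - 97/27| = |1279*27 - 97*356|/(356*27) = 1/9612, and |x - 115/32| = |1279*32 - 115*356|/(356*32) = 12/11392.
Cross-multiplying, 1*11392 = 11392 < 115344 = 12*9612, so 1/9612 is smaller: the convergent 97/27 is closer to x than 115/32.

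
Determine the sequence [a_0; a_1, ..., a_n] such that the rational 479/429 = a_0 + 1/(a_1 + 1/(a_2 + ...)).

Run the Euclidean algorithm on 479 and 429; the successive quotients are the partial quotients a_0, a_1, ... (each step inverts the fractional part left over by the previous one):
  479 = 1*429 + 50, so a_0 = 1.
  429 = 8*50 + 29, so a_1 = 8.
  50 = 1*29 + 21, so a_2 = 1.
  29 = 1*21 + 8, so a_3 = 1.
  21 = 2*8 + 5, so a_4 = 2.
  8 = 1*5 + 3, so a_5 = 1.
  5 = 1*3 + 2, so a_6 = 1.
  3 = 1*2 + 1, so a_7 = 1.
  2 = 2*1 + 0, so a_8 = 2.
The remainder reaches 0 after 9 divisions, so the expansion has 9 partial quotients, read off in order.

[1; 8, 1, 1, 2, 1, 1, 1, 2]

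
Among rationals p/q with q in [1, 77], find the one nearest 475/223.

Expand x = 475/223 as a continued fraction with the Euclidean algorithm:
  475 = 2*223 + 29, so a_0 = 2.
  223 = 7*29 + 20, so a_1 = 7.
  29 = 1*20 + 9, so a_2 = 1.
  20 = 2*9 + 2, so a_3 = 2.
  9 = 4*2 + 1, so a_4 = 4.
  2 = 2*1 + 0, so a_5 = 2.
so x = [2; 7, 1, 2, 4, 2].
Convergents (p_i = a_i*p_{i-1} + p_{i-2}, q_i = a_i*q_{i-1} + q_{i-2} with p_{-2}=0, p_{-1}=1, q_{-2}=1, q_{-1}=0), until the denominator exceeds 77:
  i=0: a_0=2, p_0 = 2*1 + 0 = 2, q_0 = 2*0 + 1 = 1.
  i=1: a_1=7, p_1 = 7*2 + 1 = 15, q_1 = 7*1 + 0 = 7.
  i=2: a_2=1, p_2 = 1*15 + 2 = 17, q_2 = 1*7 + 1 = 8.
  i=3: a_3=2, p_3 = 2*17 + 15 = 49, q_3 = 2*8 + 7 = 23.
  i=4: a_4=4, p_4 = 4*49 + 17 = 213, q_4 = 4*23 + 8 = 100.
q_4 = 100 > 77, so the last convergent with denominator <= 77 is p_3/q_3 = 49/23.
The closest fraction with denominator <= 77 is either p_3/q_3 or the intermediate fraction (k*p_3 + p_2)/(k*q_3 + q_2) with the largest k >= 1 whose denominator stays <= 77; these approach x as k grows, and every other convergent or intermediate fraction in range is farther away.
Largest k: floor((77 - q_2)/q_3) = floor((77 - 8)/23) = 3.
That gives (3*49 + 17)/(3*23 + 8) = 164/77.
Compare the errors: |x - 49/23| = |475*23 - 49*223|/(223*23) = 2/5129, and |x - 164/77| = |475*77 - 164*223|/(223*77) = 3/17171.
Cross-multiplying, 3*5129 = 15387 < 34342 = 2*17171, so 3/17171 is smaller: the intermediate fraction 164/77 is closer to x than 49/23.

164/77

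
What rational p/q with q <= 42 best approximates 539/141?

Expand x = 539/141 as a continued fraction with the Euclidean algorithm:
  539 = 3*141 + 116, so a_0 = 3.
  141 = 1*116 + 25, so a_1 = 1.
  116 = 4*25 + 16, so a_2 = 4.
  25 = 1*16 + 9, so a_3 = 1.
  16 = 1*9 + 7, so a_4 = 1.
  9 = 1*7 + 2, so a_5 = 1.
  7 = 3*2 + 1, so a_6 = 3.
  2 = 2*1 + 0, so a_7 = 2.
so x = [3; 1, 4, 1, 1, 1, 3, 2].
Convergents (p_i = a_i*p_{i-1} + p_{i-2}, q_i = a_i*q_{i-1} + q_{i-2} with p_{-2}=0, p_{-1}=1, q_{-2}=1, q_{-1}=0), until the denominator exceeds 42:
  i=0: a_0=3, p_0 = 3*1 + 0 = 3, q_0 = 3*0 + 1 = 1.
  i=1: a_1=1, p_1 = 1*3 + 1 = 4, q_1 = 1*1 + 0 = 1.
  i=2: a_2=4, p_2 = 4*4 + 3 = 19, q_2 = 4*1 + 1 = 5.
  i=3: a_3=1, p_3 = 1*19 + 4 = 23, q_3 = 1*5 + 1 = 6.
  i=4: a_4=1, p_4 = 1*23 + 19 = 42, q_4 = 1*6 + 5 = 11.
  i=5: a_5=1, p_5 = 1*42 + 23 = 65, q_5 = 1*11 + 6 = 17.
  i=6: a_6=3, p_6 = 3*65 + 42 = 237, q_6 = 3*17 + 11 = 62.
q_6 = 62 > 42, so the last convergent with denominator <= 42 is p_5/q_5 = 65/17.
The closest fraction with denominator <= 42 is either p_5/q_5 or the intermediate fraction (k*p_5 + p_4)/(k*q_5 + q_4) with the largest k >= 1 whose denominator stays <= 42; these approach x as k grows, and every other convergent or intermediate fraction in range is farther away.
Largest k: floor((42 - q_4)/q_5) = floor((42 - 11)/17) = 1.
That gives (1*65 + 42)/(1*17 + 11) = 107/28.
Compare the errors: |x - 65/17| = |539*17 - 65*141|/(141*17) = 2/2397, and |x - 107/28| = |539*28 - 107*141|/(141*28) = 5/3948.
Cross-multiplying, 2*3948 = 7896 < 11985 = 5*2397, so 2/2397 is smaller: the convergent 65/17 is closer to x than 107/28.

65/17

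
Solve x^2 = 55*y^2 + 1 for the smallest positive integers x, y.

First expand sqrt(55) as a continued fraction. With x_i = (sqrt(55) + m_i)/d_i and (m_0, d_0) = (0, 1): a_0 = floor(sqrt(55)) = 7, since 7^2 = 49 <= 55 < 64 = 8^2.
Iterate m_{i+1} = d_i*a_i - m_i, d_{i+1} = (55 - m_{i+1}^2)/d_i, a_{i+1} = floor((a_0 + m_{i+1})/d_{i+1}):
  m_1 = 1*7 - 0 = 7, d_1 = (55 - 7^2)/1 = 6/1 = 6, a_1 = floor((7 + 7)/6) = 2.
  m_2 = 6*2 - 7 = 5, d_2 = (55 - 5^2)/6 = 30/6 = 5, a_2 = floor((7 + 5)/5) = 2.
  m_3 = 5*2 - 5 = 5, d_3 = (55 - 5^2)/5 = 30/5 = 6, a_3 = floor((7 + 5)/6) = 2.
  m_4 = 6*2 - 5 = 7, d_4 = (55 - 7^2)/6 = 6/6 = 1, a_4 = floor((7 + 7)/1) = 14.
  m_5 = 1*14 - 7 = 7, d_5 = (55 - 7^2)/1 = 6/1 = 6: (m_5, d_5) = (m_1, d_1) = (7, 6), so from here the quotients repeat a_1, ..., a_4; the period length is 4.
So sqrt(55) = [7; (2, 2, 2, 14)] with period length k = 4.
k is even, so the fundamental solution of x^2 - 55y^2 = 1 is (p_{k-1}, q_{k-1}) = (p_3, q_3); compute convergents through index 3.
Convergents (p_i = a_i*p_{i-1} + p_{i-2}, q_i = a_i*q_{i-1} + q_{i-2} with p_{-2}=0, p_{-1}=1, q_{-2}=1, q_{-1}=0):
  i=0: a_0=7, p_0 = 7*1 + 0 = 7, q_0 = 7*0 + 1 = 1.
  i=1: a_1=2, p_1 = 2*7 + 1 = 15, q_1 = 2*1 + 0 = 2.
  i=2: a_2=2, p_2 = 2*15 + 7 = 37, q_2 = 2*2 + 1 = 5.
  i=3: a_3=2, p_3 = 2*37 + 15 = 89, q_3 = 2*5 + 2 = 12.
Check: 89^2 - 55*12^2 = 7921 - 7920 = 1, so (x, y) = (89, 12) solves the equation, and by the theorem it is the least positive solution.

(x, y) = (89, 12)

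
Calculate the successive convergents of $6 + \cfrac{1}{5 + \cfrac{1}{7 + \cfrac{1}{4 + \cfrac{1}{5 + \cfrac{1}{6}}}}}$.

6/1, 31/5, 223/36, 923/149, 4838/781, 29951/4835

Using the convergent recurrence p_i = a_i*p_{i-1} + p_{i-2}, q_i = a_i*q_{i-1} + q_{i-2} with p_{-2}=0, p_{-1}=1, q_{-2}=1, q_{-1}=0:
  i=0: a_0=6, p_0 = 6*1 + 0 = 6, q_0 = 6*0 + 1 = 1.
  i=1: a_1=5, p_1 = 5*6 + 1 = 31, q_1 = 5*1 + 0 = 5.
  i=2: a_2=7, p_2 = 7*31 + 6 = 223, q_2 = 7*5 + 1 = 36.
  i=3: a_3=4, p_3 = 4*223 + 31 = 923, q_3 = 4*36 + 5 = 149.
  i=4: a_4=5, p_4 = 5*923 + 223 = 4838, q_4 = 5*149 + 36 = 781.
  i=5: a_5=6, p_5 = 6*4838 + 923 = 29951, q_5 = 6*781 + 149 = 4835.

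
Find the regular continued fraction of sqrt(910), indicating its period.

[30; (6, 60)]

Write x_i = (sqrt(910) + m_i)/d_i with (m_0, d_0) = (0, 1). a_0 = floor(sqrt(910)) = 30, since 30^2 = 900 <= 910 < 961 = 31^2.
Iterate m_{i+1} = d_i*a_i - m_i, d_{i+1} = (910 - m_{i+1}^2)/d_i, a_{i+1} = floor((a_0 + m_{i+1})/d_{i+1}):
  m_1 = 1*30 - 0 = 30, d_1 = (910 - 30^2)/1 = 10/1 = 10, a_1 = floor((30 + 30)/10) = 6.
  m_2 = 10*6 - 30 = 30, d_2 = (910 - 30^2)/10 = 10/10 = 1, a_2 = floor((30 + 30)/1) = 60.
  m_3 = 1*60 - 30 = 30, d_3 = (910 - 30^2)/1 = 10/1 = 10: (m_3, d_3) = (m_1, d_1) = (30, 10), so from here the quotients repeat a_1, a_2; the period length is 2.
Hence the expansion of sqrt(910) is a_0 = 30 followed by the repeating block 6, 60 (period 2).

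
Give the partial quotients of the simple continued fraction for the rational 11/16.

[0; 1, 2, 5]

Run the Euclidean algorithm on 11 and 16; the successive quotients are the partial quotients a_0, a_1, ... (each step inverts the fractional part left over by the previous one):
  11 = 0*16 + 11, so a_0 = 0.
  16 = 1*11 + 5, so a_1 = 1.
  11 = 2*5 + 1, so a_2 = 2.
  5 = 5*1 + 0, so a_3 = 5.
The remainder reaches 0 after 4 divisions, so the expansion has 4 partial quotients, read off in order.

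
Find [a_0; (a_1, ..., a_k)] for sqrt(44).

Write x_i = (sqrt(44) + m_i)/d_i with (m_0, d_0) = (0, 1). a_0 = floor(sqrt(44)) = 6, since 6^2 = 36 <= 44 < 49 = 7^2.
Iterate m_{i+1} = d_i*a_i - m_i, d_{i+1} = (44 - m_{i+1}^2)/d_i, a_{i+1} = floor((a_0 + m_{i+1})/d_{i+1}):
  m_1 = 1*6 - 0 = 6, d_1 = (44 - 6^2)/1 = 8/1 = 8, a_1 = floor((6 + 6)/8) = 1.
  m_2 = 8*1 - 6 = 2, d_2 = (44 - 2^2)/8 = 40/8 = 5, a_2 = floor((6 + 2)/5) = 1.
  m_3 = 5*1 - 2 = 3, d_3 = (44 - 3^2)/5 = 35/5 = 7, a_3 = floor((6 + 3)/7) = 1.
  m_4 = 7*1 - 3 = 4, d_4 = (44 - 4^2)/7 = 28/7 = 4, a_4 = floor((6 + 4)/4) = 2.
  m_5 = 4*2 - 4 = 4, d_5 = (44 - 4^2)/4 = 28/4 = 7, a_5 = floor((6 + 4)/7) = 1.
  m_6 = 7*1 - 4 = 3, d_6 = (44 - 3^2)/7 = 35/7 = 5, a_6 = floor((6 + 3)/5) = 1.
  m_7 = 5*1 - 3 = 2, d_7 = (44 - 2^2)/5 = 40/5 = 8, a_7 = floor((6 + 2)/8) = 1.
  m_8 = 8*1 - 2 = 6, d_8 = (44 - 6^2)/8 = 8/8 = 1, a_8 = floor((6 + 6)/1) = 12.
  m_9 = 1*12 - 6 = 6, d_9 = (44 - 6^2)/1 = 8/1 = 8: (m_9, d_9) = (m_1, d_1) = (6, 8), so from here the quotients repeat a_1, ..., a_8; the period length is 8.
Hence the expansion of sqrt(44) is a_0 = 6 followed by the repeating block 1, 1, 1, 2, 1, 1, 1, 12 (period 8).

[6; (1, 1, 1, 2, 1, 1, 1, 12)]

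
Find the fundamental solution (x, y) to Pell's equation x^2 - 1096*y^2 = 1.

(x, y) = (3959299, 119595)

First expand sqrt(1096) as a continued fraction. With x_i = (sqrt(1096) + m_i)/d_i and (m_0, d_0) = (0, 1): a_0 = floor(sqrt(1096)) = 33, since 33^2 = 1089 <= 1096 < 1156 = 34^2.
Iterate m_{i+1} = d_i*a_i - m_i, d_{i+1} = (1096 - m_{i+1}^2)/d_i, a_{i+1} = floor((a_0 + m_{i+1})/d_{i+1}):
  m_1 = 1*33 - 0 = 33, d_1 = (1096 - 33^2)/1 = 7/1 = 7, a_1 = floor((33 + 33)/7) = 9.
  m_2 = 7*9 - 33 = 30, d_2 = (1096 - 30^2)/7 = 196/7 = 28, a_2 = floor((33 + 30)/28) = 2.
  m_3 = 28*2 - 30 = 26, d_3 = (1096 - 26^2)/28 = 420/28 = 15, a_3 = floor((33 + 26)/15) = 3.
  m_4 = 15*3 - 26 = 19, d_4 = (1096 - 19^2)/15 = 735/15 = 49, a_4 = floor((33 + 19)/49) = 1.
  m_5 = 49*1 - 19 = 30, d_5 = (1096 - 30^2)/49 = 196/49 = 4, a_5 = floor((33 + 30)/4) = 15.
  m_6 = 4*15 - 30 = 30, d_6 = (1096 - 30^2)/4 = 196/4 = 49, a_6 = floor((33 + 30)/49) = 1.
  m_7 = 49*1 - 30 = 19, d_7 = (1096 - 19^2)/49 = 735/49 = 15, a_7 = floor((33 + 19)/15) = 3.
  m_8 = 15*3 - 19 = 26, d_8 = (1096 - 26^2)/15 = 420/15 = 28, a_8 = floor((33 + 26)/28) = 2.
  m_9 = 28*2 - 26 = 30, d_9 = (1096 - 30^2)/28 = 196/28 = 7, a_9 = floor((33 + 30)/7) = 9.
  m_10 = 7*9 - 30 = 33, d_10 = (1096 - 33^2)/7 = 7/7 = 1, a_10 = floor((33 + 33)/1) = 66.
  m_11 = 1*66 - 33 = 33, d_11 = (1096 - 33^2)/1 = 7/1 = 7: (m_11, d_11) = (m_1, d_1) = (33, 7), so from here the quotients repeat a_1, ..., a_10; the period length is 10.
So sqrt(1096) = [33; (9, 2, 3, 1, 15, 1, 3, 2, 9, 66)] with period length k = 10.
k is even, so the fundamental solution of x^2 - 1096y^2 = 1 is (p_{k-1}, q_{k-1}) = (p_9, q_9); compute convergents through index 9.
Convergents (p_i = a_i*p_{i-1} + p_{i-2}, q_i = a_i*q_{i-1} + q_{i-2} with p_{-2}=0, p_{-1}=1, q_{-2}=1, q_{-1}=0):
  i=0: a_0=33, p_0 = 33*1 + 0 = 33, q_0 = 33*0 + 1 = 1.
  i=1: a_1=9, p_1 = 9*33 + 1 = 298, q_1 = 9*1 + 0 = 9.
  i=2: a_2=2, p_2 = 2*298 + 33 = 629, q_2 = 2*9 + 1 = 19.
  i=3: a_3=3, p_3 = 3*629 + 298 = 2185, q_3 = 3*19 + 9 = 66.
  i=4: a_4=1, p_4 = 1*2185 + 629 = 2814, q_4 = 1*66 + 19 = 85.
  i=5: a_5=15, p_5 = 15*2814 + 2185 = 44395, q_5 = 15*85 + 66 = 1341.
  i=6: a_6=1, p_6 = 1*44395 + 2814 = 47209, q_6 = 1*1341 + 85 = 1426.
  i=7: a_7=3, p_7 = 3*47209 + 44395 = 186022, q_7 = 3*1426 + 1341 = 5619.
  i=8: a_8=2, p_8 = 2*186022 + 47209 = 419253, q_8 = 2*5619 + 1426 = 12664.
  i=9: a_9=9, p_9 = 9*419253 + 186022 = 3959299, q_9 = 9*12664 + 5619 = 119595.
Check: 3959299^2 - 1096*119595^2 = 15676048571401 - 15676048571400 = 1, so (x, y) = (3959299, 119595) solves the equation, and by the theorem it is the least positive solution.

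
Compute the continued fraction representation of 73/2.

Run the Euclidean algorithm on 73 and 2; the successive quotients are the partial quotients a_0, a_1, ... (each step inverts the fractional part left over by the previous one):
  73 = 36*2 + 1, so a_0 = 36.
  2 = 2*1 + 0, so a_1 = 2.
The remainder reaches 0 after 2 divisions, so the expansion has 2 partial quotients, read off in order.

[36; 2]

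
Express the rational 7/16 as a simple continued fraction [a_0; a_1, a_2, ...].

Run the Euclidean algorithm on 7 and 16; the successive quotients are the partial quotients a_0, a_1, ... (each step inverts the fractional part left over by the previous one):
  7 = 0*16 + 7, so a_0 = 0.
  16 = 2*7 + 2, so a_1 = 2.
  7 = 3*2 + 1, so a_2 = 3.
  2 = 2*1 + 0, so a_3 = 2.
The remainder reaches 0 after 4 divisions, so the expansion has 4 partial quotients, read off in order.

[0; 2, 3, 2]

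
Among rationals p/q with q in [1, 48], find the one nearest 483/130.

Expand x = 483/130 as a continued fraction with the Euclidean algorithm:
  483 = 3*130 + 93, so a_0 = 3.
  130 = 1*93 + 37, so a_1 = 1.
  93 = 2*37 + 19, so a_2 = 2.
  37 = 1*19 + 18, so a_3 = 1.
  19 = 1*18 + 1, so a_4 = 1.
  18 = 18*1 + 0, so a_5 = 18.
so x = [3; 1, 2, 1, 1, 18].
Convergents (p_i = a_i*p_{i-1} + p_{i-2}, q_i = a_i*q_{i-1} + q_{i-2} with p_{-2}=0, p_{-1}=1, q_{-2}=1, q_{-1}=0), until the denominator exceeds 48:
  i=0: a_0=3, p_0 = 3*1 + 0 = 3, q_0 = 3*0 + 1 = 1.
  i=1: a_1=1, p_1 = 1*3 + 1 = 4, q_1 = 1*1 + 0 = 1.
  i=2: a_2=2, p_2 = 2*4 + 3 = 11, q_2 = 2*1 + 1 = 3.
  i=3: a_3=1, p_3 = 1*11 + 4 = 15, q_3 = 1*3 + 1 = 4.
  i=4: a_4=1, p_4 = 1*15 + 11 = 26, q_4 = 1*4 + 3 = 7.
  i=5: a_5=18, p_5 = 18*26 + 15 = 483, q_5 = 18*7 + 4 = 130.
q_5 = 130 > 48, so the last convergent with denominator <= 48 is p_4/q_4 = 26/7.
The closest fraction with denominator <= 48 is either p_4/q_4 or the intermediate fraction (k*p_4 + p_3)/(k*q_4 + q_3) with the largest k >= 1 whose denominator stays <= 48; these approach x as k grows, and every other convergent or intermediate fraction in range is farther away.
Largest k: floor((48 - q_3)/q_4) = floor((48 - 4)/7) = 6.
That gives (6*26 + 15)/(6*7 + 4) = 171/46.
Compare the errors: |x - 26/7| = |483*7 - 26*130|/(130*7) = 1/910, and |x - 171/46| = |483*46 - 171*130|/(130*46) = 12/5980.
Cross-multiplying, 1*5980 = 5980 < 10920 = 12*910, so 1/910 is smaller: the convergent 26/7 is closer to x than 171/46.

26/7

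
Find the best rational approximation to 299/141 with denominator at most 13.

Expand x = 299/141 as a continued fraction with the Euclidean algorithm:
  299 = 2*141 + 17, so a_0 = 2.
  141 = 8*17 + 5, so a_1 = 8.
  17 = 3*5 + 2, so a_2 = 3.
  5 = 2*2 + 1, so a_3 = 2.
  2 = 2*1 + 0, so a_4 = 2.
so x = [2; 8, 3, 2, 2].
Convergents (p_i = a_i*p_{i-1} + p_{i-2}, q_i = a_i*q_{i-1} + q_{i-2} with p_{-2}=0, p_{-1}=1, q_{-2}=1, q_{-1}=0), until the denominator exceeds 13:
  i=0: a_0=2, p_0 = 2*1 + 0 = 2, q_0 = 2*0 + 1 = 1.
  i=1: a_1=8, p_1 = 8*2 + 1 = 17, q_1 = 8*1 + 0 = 8.
  i=2: a_2=3, p_2 = 3*17 + 2 = 53, q_2 = 3*8 + 1 = 25.
q_2 = 25 > 13, so the last convergent with denominator <= 13 is p_1/q_1 = 17/8.
The closest fraction with denominator <= 13 is either p_1/q_1 or the intermediate fraction (k*p_1 + p_0)/(k*q_1 + q_0) with the largest k >= 1 whose denominator stays <= 13; these approach x as k grows, and every other convergent or intermediate fraction in range is farther away.
Largest k: floor((13 - q_0)/q_1) = floor((13 - 1)/8) = 1.
That gives (1*17 + 2)/(1*8 + 1) = 19/9.
Compare the errors: |x - 17/8| = |299*8 - 17*141|/(141*8) = 5/1128, and |x - 19/9| = |299*9 - 19*141|/(141*9) = 12/1269.
Cross-multiplying, 5*1269 = 6345 < 13536 = 12*1128, so 5/1128 is smaller: the convergent 17/8 is closer to x than 19/9.

17/8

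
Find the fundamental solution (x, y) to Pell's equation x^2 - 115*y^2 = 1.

(x, y) = (1126, 105)

First expand sqrt(115) as a continued fraction. With x_i = (sqrt(115) + m_i)/d_i and (m_0, d_0) = (0, 1): a_0 = floor(sqrt(115)) = 10, since 10^2 = 100 <= 115 < 121 = 11^2.
Iterate m_{i+1} = d_i*a_i - m_i, d_{i+1} = (115 - m_{i+1}^2)/d_i, a_{i+1} = floor((a_0 + m_{i+1})/d_{i+1}):
  m_1 = 1*10 - 0 = 10, d_1 = (115 - 10^2)/1 = 15/1 = 15, a_1 = floor((10 + 10)/15) = 1.
  m_2 = 15*1 - 10 = 5, d_2 = (115 - 5^2)/15 = 90/15 = 6, a_2 = floor((10 + 5)/6) = 2.
  m_3 = 6*2 - 5 = 7, d_3 = (115 - 7^2)/6 = 66/6 = 11, a_3 = floor((10 + 7)/11) = 1.
  m_4 = 11*1 - 7 = 4, d_4 = (115 - 4^2)/11 = 99/11 = 9, a_4 = floor((10 + 4)/9) = 1.
  m_5 = 9*1 - 4 = 5, d_5 = (115 - 5^2)/9 = 90/9 = 10, a_5 = floor((10 + 5)/10) = 1.
  m_6 = 10*1 - 5 = 5, d_6 = (115 - 5^2)/10 = 90/10 = 9, a_6 = floor((10 + 5)/9) = 1.
  m_7 = 9*1 - 5 = 4, d_7 = (115 - 4^2)/9 = 99/9 = 11, a_7 = floor((10 + 4)/11) = 1.
  m_8 = 11*1 - 4 = 7, d_8 = (115 - 7^2)/11 = 66/11 = 6, a_8 = floor((10 + 7)/6) = 2.
  m_9 = 6*2 - 7 = 5, d_9 = (115 - 5^2)/6 = 90/6 = 15, a_9 = floor((10 + 5)/15) = 1.
  m_10 = 15*1 - 5 = 10, d_10 = (115 - 10^2)/15 = 15/15 = 1, a_10 = floor((10 + 10)/1) = 20.
  m_11 = 1*20 - 10 = 10, d_11 = (115 - 10^2)/1 = 15/1 = 15: (m_11, d_11) = (m_1, d_1) = (10, 15), so from here the quotients repeat a_1, ..., a_10; the period length is 10.
So sqrt(115) = [10; (1, 2, 1, 1, 1, 1, 1, 2, 1, 20)] with period length k = 10.
k is even, so the fundamental solution of x^2 - 115y^2 = 1 is (p_{k-1}, q_{k-1}) = (p_9, q_9); compute convergents through index 9.
Convergents (p_i = a_i*p_{i-1} + p_{i-2}, q_i = a_i*q_{i-1} + q_{i-2} with p_{-2}=0, p_{-1}=1, q_{-2}=1, q_{-1}=0):
  i=0: a_0=10, p_0 = 10*1 + 0 = 10, q_0 = 10*0 + 1 = 1.
  i=1: a_1=1, p_1 = 1*10 + 1 = 11, q_1 = 1*1 + 0 = 1.
  i=2: a_2=2, p_2 = 2*11 + 10 = 32, q_2 = 2*1 + 1 = 3.
  i=3: a_3=1, p_3 = 1*32 + 11 = 43, q_3 = 1*3 + 1 = 4.
  i=4: a_4=1, p_4 = 1*43 + 32 = 75, q_4 = 1*4 + 3 = 7.
  i=5: a_5=1, p_5 = 1*75 + 43 = 118, q_5 = 1*7 + 4 = 11.
  i=6: a_6=1, p_6 = 1*118 + 75 = 193, q_6 = 1*11 + 7 = 18.
  i=7: a_7=1, p_7 = 1*193 + 118 = 311, q_7 = 1*18 + 11 = 29.
  i=8: a_8=2, p_8 = 2*311 + 193 = 815, q_8 = 2*29 + 18 = 76.
  i=9: a_9=1, p_9 = 1*815 + 311 = 1126, q_9 = 1*76 + 29 = 105.
Check: 1126^2 - 115*105^2 = 1267876 - 1267875 = 1, so (x, y) = (1126, 105) solves the equation, and by the theorem it is the least positive solution.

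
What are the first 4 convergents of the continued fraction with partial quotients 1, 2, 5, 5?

Using the convergent recurrence p_i = a_i*p_{i-1} + p_{i-2}, q_i = a_i*q_{i-1} + q_{i-2} with p_{-2}=0, p_{-1}=1, q_{-2}=1, q_{-1}=0:
  i=0: a_0=1, p_0 = 1*1 + 0 = 1, q_0 = 1*0 + 1 = 1.
  i=1: a_1=2, p_1 = 2*1 + 1 = 3, q_1 = 2*1 + 0 = 2.
  i=2: a_2=5, p_2 = 5*3 + 1 = 16, q_2 = 5*2 + 1 = 11.
  i=3: a_3=5, p_3 = 5*16 + 3 = 83, q_3 = 5*11 + 2 = 57.

1/1, 3/2, 16/11, 83/57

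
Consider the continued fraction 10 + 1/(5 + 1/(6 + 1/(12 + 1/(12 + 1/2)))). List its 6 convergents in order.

10/1, 51/5, 316/31, 3843/377, 46432/4555, 96707/9487

Using the convergent recurrence p_i = a_i*p_{i-1} + p_{i-2}, q_i = a_i*q_{i-1} + q_{i-2} with p_{-2}=0, p_{-1}=1, q_{-2}=1, q_{-1}=0:
  i=0: a_0=10, p_0 = 10*1 + 0 = 10, q_0 = 10*0 + 1 = 1.
  i=1: a_1=5, p_1 = 5*10 + 1 = 51, q_1 = 5*1 + 0 = 5.
  i=2: a_2=6, p_2 = 6*51 + 10 = 316, q_2 = 6*5 + 1 = 31.
  i=3: a_3=12, p_3 = 12*316 + 51 = 3843, q_3 = 12*31 + 5 = 377.
  i=4: a_4=12, p_4 = 12*3843 + 316 = 46432, q_4 = 12*377 + 31 = 4555.
  i=5: a_5=2, p_5 = 2*46432 + 3843 = 96707, q_5 = 2*4555 + 377 = 9487.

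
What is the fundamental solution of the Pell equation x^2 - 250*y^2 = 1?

First expand sqrt(250) as a continued fraction. With x_i = (sqrt(250) + m_i)/d_i and (m_0, d_0) = (0, 1): a_0 = floor(sqrt(250)) = 15, since 15^2 = 225 <= 250 < 256 = 16^2.
Iterate m_{i+1} = d_i*a_i - m_i, d_{i+1} = (250 - m_{i+1}^2)/d_i, a_{i+1} = floor((a_0 + m_{i+1})/d_{i+1}):
  m_1 = 1*15 - 0 = 15, d_1 = (250 - 15^2)/1 = 25/1 = 25, a_1 = floor((15 + 15)/25) = 1.
  m_2 = 25*1 - 15 = 10, d_2 = (250 - 10^2)/25 = 150/25 = 6, a_2 = floor((15 + 10)/6) = 4.
  m_3 = 6*4 - 10 = 14, d_3 = (250 - 14^2)/6 = 54/6 = 9, a_3 = floor((15 + 14)/9) = 3.
  m_4 = 9*3 - 14 = 13, d_4 = (250 - 13^2)/9 = 81/9 = 9, a_4 = floor((15 + 13)/9) = 3.
  m_5 = 9*3 - 13 = 14, d_5 = (250 - 14^2)/9 = 54/9 = 6, a_5 = floor((15 + 14)/6) = 4.
  m_6 = 6*4 - 14 = 10, d_6 = (250 - 10^2)/6 = 150/6 = 25, a_6 = floor((15 + 10)/25) = 1.
  m_7 = 25*1 - 10 = 15, d_7 = (250 - 15^2)/25 = 25/25 = 1, a_7 = floor((15 + 15)/1) = 30.
  m_8 = 1*30 - 15 = 15, d_8 = (250 - 15^2)/1 = 25/1 = 25: (m_8, d_8) = (m_1, d_1) = (15, 25), so from here the quotients repeat a_1, ..., a_7; the period length is 7.
So sqrt(250) = [15; (1, 4, 3, 3, 4, 1, 30)] with period length k = 7.
k is odd, so (p_{k-1}, q_{k-1}) only solves x^2 - 250y^2 = -1 and the fundamental solution of x^2 - 250y^2 = 1 is (p_{2k-1}, q_{2k-1}) = (p_13, q_13); compute convergents through index 13, running through the period twice.
Convergents (p_i = a_i*p_{i-1} + p_{i-2}, q_i = a_i*q_{i-1} + q_{i-2} with p_{-2}=0, p_{-1}=1, q_{-2}=1, q_{-1}=0):
  i=0: a_0=15, p_0 = 15*1 + 0 = 15, q_0 = 15*0 + 1 = 1.
  i=1: a_1=1, p_1 = 1*15 + 1 = 16, q_1 = 1*1 + 0 = 1.
  i=2: a_2=4, p_2 = 4*16 + 15 = 79, q_2 = 4*1 + 1 = 5.
  i=3: a_3=3, p_3 = 3*79 + 16 = 253, q_3 = 3*5 + 1 = 16.
  i=4: a_4=3, p_4 = 3*253 + 79 = 838, q_4 = 3*16 + 5 = 53.
  i=5: a_5=4, p_5 = 4*838 + 253 = 3605, q_5 = 4*53 + 16 = 228.
  i=6: a_6=1, p_6 = 1*3605 + 838 = 4443, q_6 = 1*228 + 53 = 281.
  i=7: a_7=30, p_7 = 30*4443 + 3605 = 136895, q_7 = 30*281 + 228 = 8658.
  i=8: a_8=1, p_8 = 1*136895 + 4443 = 141338, q_8 = 1*8658 + 281 = 8939.
  i=9: a_9=4, p_9 = 4*141338 + 136895 = 702247, q_9 = 4*8939 + 8658 = 44414.
  i=10: a_10=3, p_10 = 3*702247 + 141338 = 2248079, q_10 = 3*44414 + 8939 = 142181.
  i=11: a_11=3, p_11 = 3*2248079 + 702247 = 7446484, q_11 = 3*142181 + 44414 = 470957.
  i=12: a_12=4, p_12 = 4*7446484 + 2248079 = 32034015, q_12 = 4*470957 + 142181 = 2026009.
  i=13: a_13=1, p_13 = 1*32034015 + 7446484 = 39480499, q_13 = 1*2026009 + 470957 = 2496966.
Indeed p_6^2 - 250*q_6^2 = 19740249 - 19740250 = -1, not +1.
Check: 39480499^2 - 250*2496966^2 = 1558709801289001 - 1558709801289000 = 1, so (x, y) = (39480499, 2496966) solves the equation, and by the theorem it is the least positive solution.

(x, y) = (39480499, 2496966)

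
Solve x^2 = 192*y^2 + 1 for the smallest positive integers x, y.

(x, y) = (97, 7)

First expand sqrt(192) as a continued fraction. With x_i = (sqrt(192) + m_i)/d_i and (m_0, d_0) = (0, 1): a_0 = floor(sqrt(192)) = 13, since 13^2 = 169 <= 192 < 196 = 14^2.
Iterate m_{i+1} = d_i*a_i - m_i, d_{i+1} = (192 - m_{i+1}^2)/d_i, a_{i+1} = floor((a_0 + m_{i+1})/d_{i+1}):
  m_1 = 1*13 - 0 = 13, d_1 = (192 - 13^2)/1 = 23/1 = 23, a_1 = floor((13 + 13)/23) = 1.
  m_2 = 23*1 - 13 = 10, d_2 = (192 - 10^2)/23 = 92/23 = 4, a_2 = floor((13 + 10)/4) = 5.
  m_3 = 4*5 - 10 = 10, d_3 = (192 - 10^2)/4 = 92/4 = 23, a_3 = floor((13 + 10)/23) = 1.
  m_4 = 23*1 - 10 = 13, d_4 = (192 - 13^2)/23 = 23/23 = 1, a_4 = floor((13 + 13)/1) = 26.
  m_5 = 1*26 - 13 = 13, d_5 = (192 - 13^2)/1 = 23/1 = 23: (m_5, d_5) = (m_1, d_1) = (13, 23), so from here the quotients repeat a_1, ..., a_4; the period length is 4.
So sqrt(192) = [13; (1, 5, 1, 26)] with period length k = 4.
k is even, so the fundamental solution of x^2 - 192y^2 = 1 is (p_{k-1}, q_{k-1}) = (p_3, q_3); compute convergents through index 3.
Convergents (p_i = a_i*p_{i-1} + p_{i-2}, q_i = a_i*q_{i-1} + q_{i-2} with p_{-2}=0, p_{-1}=1, q_{-2}=1, q_{-1}=0):
  i=0: a_0=13, p_0 = 13*1 + 0 = 13, q_0 = 13*0 + 1 = 1.
  i=1: a_1=1, p_1 = 1*13 + 1 = 14, q_1 = 1*1 + 0 = 1.
  i=2: a_2=5, p_2 = 5*14 + 13 = 83, q_2 = 5*1 + 1 = 6.
  i=3: a_3=1, p_3 = 1*83 + 14 = 97, q_3 = 1*6 + 1 = 7.
Check: 97^2 - 192*7^2 = 9409 - 9408 = 1, so (x, y) = (97, 7) solves the equation, and by the theorem it is the least positive solution.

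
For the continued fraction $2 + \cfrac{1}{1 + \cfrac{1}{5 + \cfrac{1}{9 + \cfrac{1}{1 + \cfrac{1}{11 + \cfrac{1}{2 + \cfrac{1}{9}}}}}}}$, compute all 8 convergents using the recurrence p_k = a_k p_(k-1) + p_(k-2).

2/1, 3/1, 17/6, 156/55, 173/61, 2059/726, 4291/1513, 40678/14343

Using the convergent recurrence p_i = a_i*p_{i-1} + p_{i-2}, q_i = a_i*q_{i-1} + q_{i-2} with p_{-2}=0, p_{-1}=1, q_{-2}=1, q_{-1}=0:
  i=0: a_0=2, p_0 = 2*1 + 0 = 2, q_0 = 2*0 + 1 = 1.
  i=1: a_1=1, p_1 = 1*2 + 1 = 3, q_1 = 1*1 + 0 = 1.
  i=2: a_2=5, p_2 = 5*3 + 2 = 17, q_2 = 5*1 + 1 = 6.
  i=3: a_3=9, p_3 = 9*17 + 3 = 156, q_3 = 9*6 + 1 = 55.
  i=4: a_4=1, p_4 = 1*156 + 17 = 173, q_4 = 1*55 + 6 = 61.
  i=5: a_5=11, p_5 = 11*173 + 156 = 2059, q_5 = 11*61 + 55 = 726.
  i=6: a_6=2, p_6 = 2*2059 + 173 = 4291, q_6 = 2*726 + 61 = 1513.
  i=7: a_7=9, p_7 = 9*4291 + 2059 = 40678, q_7 = 9*1513 + 726 = 14343.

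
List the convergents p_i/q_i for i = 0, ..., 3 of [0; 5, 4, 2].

Using the convergent recurrence p_i = a_i*p_{i-1} + p_{i-2}, q_i = a_i*q_{i-1} + q_{i-2} with p_{-2}=0, p_{-1}=1, q_{-2}=1, q_{-1}=0:
  i=0: a_0=0, p_0 = 0*1 + 0 = 0, q_0 = 0*0 + 1 = 1.
  i=1: a_1=5, p_1 = 5*0 + 1 = 1, q_1 = 5*1 + 0 = 5.
  i=2: a_2=4, p_2 = 4*1 + 0 = 4, q_2 = 4*5 + 1 = 21.
  i=3: a_3=2, p_3 = 2*4 + 1 = 9, q_3 = 2*21 + 5 = 47.

0/1, 1/5, 4/21, 9/47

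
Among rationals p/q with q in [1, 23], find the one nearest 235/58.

Expand x = 235/58 as a continued fraction with the Euclidean algorithm:
  235 = 4*58 + 3, so a_0 = 4.
  58 = 19*3 + 1, so a_1 = 19.
  3 = 3*1 + 0, so a_2 = 3.
so x = [4; 19, 3].
Convergents (p_i = a_i*p_{i-1} + p_{i-2}, q_i = a_i*q_{i-1} + q_{i-2} with p_{-2}=0, p_{-1}=1, q_{-2}=1, q_{-1}=0), until the denominator exceeds 23:
  i=0: a_0=4, p_0 = 4*1 + 0 = 4, q_0 = 4*0 + 1 = 1.
  i=1: a_1=19, p_1 = 19*4 + 1 = 77, q_1 = 19*1 + 0 = 19.
  i=2: a_2=3, p_2 = 3*77 + 4 = 235, q_2 = 3*19 + 1 = 58.
q_2 = 58 > 23, so the last convergent with denominator <= 23 is p_1/q_1 = 77/19.
The closest fraction with denominator <= 23 is either p_1/q_1 or the intermediate fraction (k*p_1 + p_0)/(k*q_1 + q_0) with the largest k >= 1 whose denominator stays <= 23; these approach x as k grows, and every other convergent or intermediate fraction in range is farther away.
Largest k: floor((23 - q_0)/q_1) = floor((23 - 1)/19) = 1.
That gives (1*77 + 4)/(1*19 + 1) = 81/20.
Compare the errors: |x - 77/19| = |235*19 - 77*58|/(58*19) = 1/1102, and |x - 81/20| = |235*20 - 81*58|/(58*20) = 2/1160.
Cross-multiplying, 1*1160 = 1160 < 2204 = 2*1102, so 1/1102 is smaller: the convergent 77/19 is closer to x than 81/20.

77/19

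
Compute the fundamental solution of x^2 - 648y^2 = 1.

First expand sqrt(648) as a continued fraction. With x_i = (sqrt(648) + m_i)/d_i and (m_0, d_0) = (0, 1): a_0 = floor(sqrt(648)) = 25, since 25^2 = 625 <= 648 < 676 = 26^2.
Iterate m_{i+1} = d_i*a_i - m_i, d_{i+1} = (648 - m_{i+1}^2)/d_i, a_{i+1} = floor((a_0 + m_{i+1})/d_{i+1}):
  m_1 = 1*25 - 0 = 25, d_1 = (648 - 25^2)/1 = 23/1 = 23, a_1 = floor((25 + 25)/23) = 2.
  m_2 = 23*2 - 25 = 21, d_2 = (648 - 21^2)/23 = 207/23 = 9, a_2 = floor((25 + 21)/9) = 5.
  m_3 = 9*5 - 21 = 24, d_3 = (648 - 24^2)/9 = 72/9 = 8, a_3 = floor((25 + 24)/8) = 6.
  m_4 = 8*6 - 24 = 24, d_4 = (648 - 24^2)/8 = 72/8 = 9, a_4 = floor((25 + 24)/9) = 5.
  m_5 = 9*5 - 24 = 21, d_5 = (648 - 21^2)/9 = 207/9 = 23, a_5 = floor((25 + 21)/23) = 2.
  m_6 = 23*2 - 21 = 25, d_6 = (648 - 25^2)/23 = 23/23 = 1, a_6 = floor((25 + 25)/1) = 50.
  m_7 = 1*50 - 25 = 25, d_7 = (648 - 25^2)/1 = 23/1 = 23: (m_7, d_7) = (m_1, d_1) = (25, 23), so from here the quotients repeat a_1, ..., a_6; the period length is 6.
So sqrt(648) = [25; (2, 5, 6, 5, 2, 50)] with period length k = 6.
k is even, so the fundamental solution of x^2 - 648y^2 = 1 is (p_{k-1}, q_{k-1}) = (p_5, q_5); compute convergents through index 5.
Convergents (p_i = a_i*p_{i-1} + p_{i-2}, q_i = a_i*q_{i-1} + q_{i-2} with p_{-2}=0, p_{-1}=1, q_{-2}=1, q_{-1}=0):
  i=0: a_0=25, p_0 = 25*1 + 0 = 25, q_0 = 25*0 + 1 = 1.
  i=1: a_1=2, p_1 = 2*25 + 1 = 51, q_1 = 2*1 + 0 = 2.
  i=2: a_2=5, p_2 = 5*51 + 25 = 280, q_2 = 5*2 + 1 = 11.
  i=3: a_3=6, p_3 = 6*280 + 51 = 1731, q_3 = 6*11 + 2 = 68.
  i=4: a_4=5, p_4 = 5*1731 + 280 = 8935, q_4 = 5*68 + 11 = 351.
  i=5: a_5=2, p_5 = 2*8935 + 1731 = 19601, q_5 = 2*351 + 68 = 770.
Check: 19601^2 - 648*770^2 = 384199201 - 384199200 = 1, so (x, y) = (19601, 770) solves the equation, and by the theorem it is the least positive solution.

(x, y) = (19601, 770)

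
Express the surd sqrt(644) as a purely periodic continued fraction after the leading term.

[25; (2, 1, 1, 1, 6, 1, 1, 1, 2, 50)]

Write x_i = (sqrt(644) + m_i)/d_i with (m_0, d_0) = (0, 1). a_0 = floor(sqrt(644)) = 25, since 25^2 = 625 <= 644 < 676 = 26^2.
Iterate m_{i+1} = d_i*a_i - m_i, d_{i+1} = (644 - m_{i+1}^2)/d_i, a_{i+1} = floor((a_0 + m_{i+1})/d_{i+1}):
  m_1 = 1*25 - 0 = 25, d_1 = (644 - 25^2)/1 = 19/1 = 19, a_1 = floor((25 + 25)/19) = 2.
  m_2 = 19*2 - 25 = 13, d_2 = (644 - 13^2)/19 = 475/19 = 25, a_2 = floor((25 + 13)/25) = 1.
  m_3 = 25*1 - 13 = 12, d_3 = (644 - 12^2)/25 = 500/25 = 20, a_3 = floor((25 + 12)/20) = 1.
  m_4 = 20*1 - 12 = 8, d_4 = (644 - 8^2)/20 = 580/20 = 29, a_4 = floor((25 + 8)/29) = 1.
  m_5 = 29*1 - 8 = 21, d_5 = (644 - 21^2)/29 = 203/29 = 7, a_5 = floor((25 + 21)/7) = 6.
  m_6 = 7*6 - 21 = 21, d_6 = (644 - 21^2)/7 = 203/7 = 29, a_6 = floor((25 + 21)/29) = 1.
  m_7 = 29*1 - 21 = 8, d_7 = (644 - 8^2)/29 = 580/29 = 20, a_7 = floor((25 + 8)/20) = 1.
  m_8 = 20*1 - 8 = 12, d_8 = (644 - 12^2)/20 = 500/20 = 25, a_8 = floor((25 + 12)/25) = 1.
  m_9 = 25*1 - 12 = 13, d_9 = (644 - 13^2)/25 = 475/25 = 19, a_9 = floor((25 + 13)/19) = 2.
  m_10 = 19*2 - 13 = 25, d_10 = (644 - 25^2)/19 = 19/19 = 1, a_10 = floor((25 + 25)/1) = 50.
  m_11 = 1*50 - 25 = 25, d_11 = (644 - 25^2)/1 = 19/1 = 19: (m_11, d_11) = (m_1, d_1) = (25, 19), so from here the quotients repeat a_1, ..., a_10; the period length is 10.
Hence the expansion of sqrt(644) is a_0 = 25 followed by the repeating block 2, 1, 1, 1, 6, 1, 1, 1, 2, 50 (period 10).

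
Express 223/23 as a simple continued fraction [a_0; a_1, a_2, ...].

Run the Euclidean algorithm on 223 and 23; the successive quotients are the partial quotients a_0, a_1, ... (each step inverts the fractional part left over by the previous one):
  223 = 9*23 + 16, so a_0 = 9.
  23 = 1*16 + 7, so a_1 = 1.
  16 = 2*7 + 2, so a_2 = 2.
  7 = 3*2 + 1, so a_3 = 3.
  2 = 2*1 + 0, so a_4 = 2.
The remainder reaches 0 after 5 divisions, so the expansion has 5 partial quotients, read off in order.

[9; 1, 2, 3, 2]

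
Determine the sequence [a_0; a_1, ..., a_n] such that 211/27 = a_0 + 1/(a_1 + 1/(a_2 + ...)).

Run the Euclidean algorithm on 211 and 27; the successive quotients are the partial quotients a_0, a_1, ... (each step inverts the fractional part left over by the previous one):
  211 = 7*27 + 22, so a_0 = 7.
  27 = 1*22 + 5, so a_1 = 1.
  22 = 4*5 + 2, so a_2 = 4.
  5 = 2*2 + 1, so a_3 = 2.
  2 = 2*1 + 0, so a_4 = 2.
The remainder reaches 0 after 5 divisions, so the expansion has 5 partial quotients, read off in order.

[7; 1, 4, 2, 2]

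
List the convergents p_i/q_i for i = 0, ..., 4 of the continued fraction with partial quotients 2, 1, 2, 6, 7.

Using the convergent recurrence p_i = a_i*p_{i-1} + p_{i-2}, q_i = a_i*q_{i-1} + q_{i-2} with p_{-2}=0, p_{-1}=1, q_{-2}=1, q_{-1}=0:
  i=0: a_0=2, p_0 = 2*1 + 0 = 2, q_0 = 2*0 + 1 = 1.
  i=1: a_1=1, p_1 = 1*2 + 1 = 3, q_1 = 1*1 + 0 = 1.
  i=2: a_2=2, p_2 = 2*3 + 2 = 8, q_2 = 2*1 + 1 = 3.
  i=3: a_3=6, p_3 = 6*8 + 3 = 51, q_3 = 6*3 + 1 = 19.
  i=4: a_4=7, p_4 = 7*51 + 8 = 365, q_4 = 7*19 + 3 = 136.

2/1, 3/1, 8/3, 51/19, 365/136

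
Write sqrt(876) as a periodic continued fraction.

Write x_i = (sqrt(876) + m_i)/d_i with (m_0, d_0) = (0, 1). a_0 = floor(sqrt(876)) = 29, since 29^2 = 841 <= 876 < 900 = 30^2.
Iterate m_{i+1} = d_i*a_i - m_i, d_{i+1} = (876 - m_{i+1}^2)/d_i, a_{i+1} = floor((a_0 + m_{i+1})/d_{i+1}):
  m_1 = 1*29 - 0 = 29, d_1 = (876 - 29^2)/1 = 35/1 = 35, a_1 = floor((29 + 29)/35) = 1.
  m_2 = 35*1 - 29 = 6, d_2 = (876 - 6^2)/35 = 840/35 = 24, a_2 = floor((29 + 6)/24) = 1.
  m_3 = 24*1 - 6 = 18, d_3 = (876 - 18^2)/24 = 552/24 = 23, a_3 = floor((29 + 18)/23) = 2.
  m_4 = 23*2 - 18 = 28, d_4 = (876 - 28^2)/23 = 92/23 = 4, a_4 = floor((29 + 28)/4) = 14.
  m_5 = 4*14 - 28 = 28, d_5 = (876 - 28^2)/4 = 92/4 = 23, a_5 = floor((29 + 28)/23) = 2.
  m_6 = 23*2 - 28 = 18, d_6 = (876 - 18^2)/23 = 552/23 = 24, a_6 = floor((29 + 18)/24) = 1.
  m_7 = 24*1 - 18 = 6, d_7 = (876 - 6^2)/24 = 840/24 = 35, a_7 = floor((29 + 6)/35) = 1.
  m_8 = 35*1 - 6 = 29, d_8 = (876 - 29^2)/35 = 35/35 = 1, a_8 = floor((29 + 29)/1) = 58.
  m_9 = 1*58 - 29 = 29, d_9 = (876 - 29^2)/1 = 35/1 = 35: (m_9, d_9) = (m_1, d_1) = (29, 35), so from here the quotients repeat a_1, ..., a_8; the period length is 8.
Hence the expansion of sqrt(876) is a_0 = 29 followed by the repeating block 1, 1, 2, 14, 2, 1, 1, 58 (period 8).

[29; (1, 1, 2, 14, 2, 1, 1, 58)]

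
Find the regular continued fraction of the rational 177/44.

Run the Euclidean algorithm on 177 and 44; the successive quotients are the partial quotients a_0, a_1, ... (each step inverts the fractional part left over by the previous one):
  177 = 4*44 + 1, so a_0 = 4.
  44 = 44*1 + 0, so a_1 = 44.
The remainder reaches 0 after 2 divisions, so the expansion has 2 partial quotients, read off in order.

[4; 44]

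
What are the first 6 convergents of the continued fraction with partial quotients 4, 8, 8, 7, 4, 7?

Using the convergent recurrence p_i = a_i*p_{i-1} + p_{i-2}, q_i = a_i*q_{i-1} + q_{i-2} with p_{-2}=0, p_{-1}=1, q_{-2}=1, q_{-1}=0:
  i=0: a_0=4, p_0 = 4*1 + 0 = 4, q_0 = 4*0 + 1 = 1.
  i=1: a_1=8, p_1 = 8*4 + 1 = 33, q_1 = 8*1 + 0 = 8.
  i=2: a_2=8, p_2 = 8*33 + 4 = 268, q_2 = 8*8 + 1 = 65.
  i=3: a_3=7, p_3 = 7*268 + 33 = 1909, q_3 = 7*65 + 8 = 463.
  i=4: a_4=4, p_4 = 4*1909 + 268 = 7904, q_4 = 4*463 + 65 = 1917.
  i=5: a_5=7, p_5 = 7*7904 + 1909 = 57237, q_5 = 7*1917 + 463 = 13882.

4/1, 33/8, 268/65, 1909/463, 7904/1917, 57237/13882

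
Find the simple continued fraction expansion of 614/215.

[2; 1, 5, 1, 14, 2]

Run the Euclidean algorithm on 614 and 215; the successive quotients are the partial quotients a_0, a_1, ... (each step inverts the fractional part left over by the previous one):
  614 = 2*215 + 184, so a_0 = 2.
  215 = 1*184 + 31, so a_1 = 1.
  184 = 5*31 + 29, so a_2 = 5.
  31 = 1*29 + 2, so a_3 = 1.
  29 = 14*2 + 1, so a_4 = 14.
  2 = 2*1 + 0, so a_5 = 2.
The remainder reaches 0 after 6 divisions, so the expansion has 6 partial quotients, read off in order.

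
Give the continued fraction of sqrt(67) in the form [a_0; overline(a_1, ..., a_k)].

[8; overline(5, 2, 1, 1, 7, 1, 1, 2, 5, 16)]

Write x_i = (sqrt(67) + m_i)/d_i with (m_0, d_0) = (0, 1). a_0 = floor(sqrt(67)) = 8, since 8^2 = 64 <= 67 < 81 = 9^2.
Iterate m_{i+1} = d_i*a_i - m_i, d_{i+1} = (67 - m_{i+1}^2)/d_i, a_{i+1} = floor((a_0 + m_{i+1})/d_{i+1}):
  m_1 = 1*8 - 0 = 8, d_1 = (67 - 8^2)/1 = 3/1 = 3, a_1 = floor((8 + 8)/3) = 5.
  m_2 = 3*5 - 8 = 7, d_2 = (67 - 7^2)/3 = 18/3 = 6, a_2 = floor((8 + 7)/6) = 2.
  m_3 = 6*2 - 7 = 5, d_3 = (67 - 5^2)/6 = 42/6 = 7, a_3 = floor((8 + 5)/7) = 1.
  m_4 = 7*1 - 5 = 2, d_4 = (67 - 2^2)/7 = 63/7 = 9, a_4 = floor((8 + 2)/9) = 1.
  m_5 = 9*1 - 2 = 7, d_5 = (67 - 7^2)/9 = 18/9 = 2, a_5 = floor((8 + 7)/2) = 7.
  m_6 = 2*7 - 7 = 7, d_6 = (67 - 7^2)/2 = 18/2 = 9, a_6 = floor((8 + 7)/9) = 1.
  m_7 = 9*1 - 7 = 2, d_7 = (67 - 2^2)/9 = 63/9 = 7, a_7 = floor((8 + 2)/7) = 1.
  m_8 = 7*1 - 2 = 5, d_8 = (67 - 5^2)/7 = 42/7 = 6, a_8 = floor((8 + 5)/6) = 2.
  m_9 = 6*2 - 5 = 7, d_9 = (67 - 7^2)/6 = 18/6 = 3, a_9 = floor((8 + 7)/3) = 5.
  m_10 = 3*5 - 7 = 8, d_10 = (67 - 8^2)/3 = 3/3 = 1, a_10 = floor((8 + 8)/1) = 16.
  m_11 = 1*16 - 8 = 8, d_11 = (67 - 8^2)/1 = 3/1 = 3: (m_11, d_11) = (m_1, d_1) = (8, 3), so from here the quotients repeat a_1, ..., a_10; the period length is 10.
Hence the expansion of sqrt(67) is a_0 = 8 followed by the repeating block 5, 2, 1, 1, 7, 1, 1, 2, 5, 16 (period 10).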